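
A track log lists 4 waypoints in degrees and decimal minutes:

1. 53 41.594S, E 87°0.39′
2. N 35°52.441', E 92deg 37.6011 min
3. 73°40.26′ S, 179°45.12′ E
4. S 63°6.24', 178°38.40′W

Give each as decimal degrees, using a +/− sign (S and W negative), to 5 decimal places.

Point 1:
  φ: 41.594′ = 0.693233°; total 53.693233
  hemisphere S, so the sign is −
  Lon: 87 + 0.39/60 = 87.006500
  E → positive
Point 2:
  φ: 35 + 52.441/60 = 35.874017
  N ⇒ keep positive
  λ: 37.6011′ = 0.626685°; total 92.626685
  E → positive
Point 3:
  φ: 73 + 40.26/60 = 73.671000
  S → negative
  Longitude: 45.12′ = 0.752000°; total 179.752000
  E ⇒ keep positive
Point 4:
  φ: 63 + 6.24/60 = 63.104000
  S → negative
  Lon: 178 + 38.4/60 = 178.640000
  W → negative

1. -53.69323, 87.00650
2. 35.87402, 92.62669
3. -73.67100, 179.75200
4. -63.10400, -178.64000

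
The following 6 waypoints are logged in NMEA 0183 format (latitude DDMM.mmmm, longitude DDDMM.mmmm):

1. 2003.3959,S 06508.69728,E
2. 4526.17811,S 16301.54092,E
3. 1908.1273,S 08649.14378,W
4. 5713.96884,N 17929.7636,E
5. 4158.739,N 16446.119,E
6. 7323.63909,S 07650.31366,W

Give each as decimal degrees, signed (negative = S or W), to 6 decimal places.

1. -20.056598, 65.144955
2. -45.436302, 163.025682
3. -19.135455, -86.819063
4. 57.232814, 179.496060
5. 41.978983, 164.768650
6. -73.393985, -76.838561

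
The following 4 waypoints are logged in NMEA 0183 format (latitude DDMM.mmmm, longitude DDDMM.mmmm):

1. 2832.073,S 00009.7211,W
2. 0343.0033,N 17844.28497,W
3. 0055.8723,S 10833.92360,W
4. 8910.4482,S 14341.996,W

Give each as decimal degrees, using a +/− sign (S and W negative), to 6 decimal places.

1. -28.534550, -0.162018
2. 3.716722, -178.738083
3. -0.931205, -108.565393
4. -89.174137, -143.699933

Point 1:
  Lat: split at 2 digits → 28° and 32.073′; 28 + 32.073/60 = 28.5345500
  S ⇒ negate
  Longitude: split at 3 digits → 000° and 9.7211′; 0 + 9.7211/60 = 0.1620183
  W ⇒ negate
Point 2:
  φ: split at 2 digits → 03° and 43.0033′; 3 + 43.0033/60 = 3.7167217
  N ⇒ keep positive
  λ: split at 3 digits → 178° and 44.28497′; 178 + 44.28497/60 = 178.7380828
  W → negative
Point 3:
  Latitude: degrees = first 2 digits = 0, minutes = 55.8723; 0 + 55.8723/60 = 0.9312050
  S → negative
  Lon: split at 3 digits → 108° and 33.9236′; 108 + 33.9236/60 = 108.5653933
  hemisphere W, so the sign is −
Point 4:
  φ: degrees = first 2 digits = 89, minutes = 10.4482; 89 + 10.4482/60 = 89.1741367
  S ⇒ negate
  Lon: split at 3 digits → 143° and 41.996′; 143 + 41.996/60 = 143.6999333
  W ⇒ negate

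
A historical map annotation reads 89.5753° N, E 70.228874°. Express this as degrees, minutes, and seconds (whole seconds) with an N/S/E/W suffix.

Lat: 0.575300 × 60 = 34.51800′ → 34′, remainder × 60 = 31.08″
λ: 0.228874 × 60 = 13.73244′ → 13′, remainder × 60 = 43.95″

89°34′31″ N, 70°13′44″ E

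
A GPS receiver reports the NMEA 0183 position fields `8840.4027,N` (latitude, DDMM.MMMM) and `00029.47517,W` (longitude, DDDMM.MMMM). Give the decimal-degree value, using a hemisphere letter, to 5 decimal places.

Lat: split at 2 digits → 88° and 40.4027′; 88 + 40.4027/60 = 88.673378
Longitude: degrees = first 3 digits = 0, minutes = 29.47517; 0 + 29.47517/60 = 0.491253

88.67338° N, 0.49125° W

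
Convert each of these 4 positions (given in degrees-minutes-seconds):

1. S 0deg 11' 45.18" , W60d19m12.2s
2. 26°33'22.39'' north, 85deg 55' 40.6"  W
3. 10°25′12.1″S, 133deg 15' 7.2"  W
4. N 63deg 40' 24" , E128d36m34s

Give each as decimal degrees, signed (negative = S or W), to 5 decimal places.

1. -0.19588, -60.32006
2. 26.55622, -85.92794
3. -10.42003, -133.25200
4. 63.67333, 128.60944

Point 1:
  Lat: 11′ + 45.18″ = 11.75300′; 0 + 11.75300/60 = 0.195883
  S ⇒ negate
  Longitude: 19′ + 12.2″ = 19.20333′; 60 + 19.20333/60 = 60.320056
  W → negative
Point 2:
  φ: 26 + 33/60 + 22.39/3600 = 26.556219
  N ⇒ keep positive
  Lon: 55′ + 40.6″ = 55.67667′; 85 + 55.67667/60 = 85.927944
  W → negative
Point 3:
  Lat: 10 + 25/60 + 12.1/3600 = 10.420028
  S → negative
  λ: 15′ + 7.2″ = 15.12000′; 133 + 15.12000/60 = 133.252000
  hemisphere W, so the sign is −
Point 4:
  φ: 63° + 40/60 + 24/3600 = 63 + 0.666667 + 0.006667 = 63.673333
  N → positive
  λ: 128° + 36/60 + 34/3600 = 128 + 0.600000 + 0.009444 = 128.609444
  E ⇒ keep positive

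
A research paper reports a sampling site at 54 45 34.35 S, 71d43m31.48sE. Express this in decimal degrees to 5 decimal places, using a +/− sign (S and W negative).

-54.75954, 71.72541

Lat: 54° + 45/60 + 34.35/3600 = 54 + 0.750000 + 0.009542 = 54.759542
S ⇒ negate
λ: 71° + 43/60 + 31.48/3600 = 71 + 0.716667 + 0.008744 = 71.725411
E → positive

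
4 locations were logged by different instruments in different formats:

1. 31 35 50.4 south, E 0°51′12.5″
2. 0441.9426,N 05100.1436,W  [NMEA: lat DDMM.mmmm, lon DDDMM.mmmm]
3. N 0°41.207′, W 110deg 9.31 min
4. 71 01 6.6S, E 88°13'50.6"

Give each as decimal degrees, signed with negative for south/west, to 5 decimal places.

1. -31.59733, 0.85347
2. 4.69904, -51.00239
3. 0.68678, -110.15517
4. -71.01850, 88.23072

Point 1:
  Latitude: 35′ + 50.4″ = 35.84000′; 31 + 35.84000/60 = 31.597333
  S ⇒ negate
  λ: 0 + 51/60 + 12.5/3600 = 0.853472
  E → positive
Point 2:
  φ: split at 2 digits → 04° and 41.9426′; 4 + 41.9426/60 = 4.699043
  N ⇒ keep positive
  Lon: split at 3 digits → 051° and 0.1436′; 51 + 0.1436/60 = 51.002393
  W ⇒ negate
Point 3:
  φ: 0 + 41.207/60 = 0.686783
  N → positive
  Lon: 110 + 9.31/60 = 110.155167
  W → negative
Point 4:
  Latitude: 71° + 1/60 + 6.6/3600 = 71 + 0.016667 + 0.001833 = 71.018500
  hemisphere S, so the sign is −
  λ: 88° + 13/60 + 50.6/3600 = 88 + 0.216667 + 0.014056 = 88.230722
  E ⇒ keep positive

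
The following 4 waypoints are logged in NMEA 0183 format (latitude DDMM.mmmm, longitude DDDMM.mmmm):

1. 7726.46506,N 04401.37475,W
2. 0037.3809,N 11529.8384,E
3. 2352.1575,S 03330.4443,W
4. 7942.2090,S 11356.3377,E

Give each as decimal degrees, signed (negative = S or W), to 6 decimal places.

Point 1:
  φ: degrees = first 2 digits = 77, minutes = 26.46506; 77 + 26.46506/60 = 77.4410843
  N ⇒ keep positive
  Lon: split at 3 digits → 044° and 1.37475′; 44 + 1.37475/60 = 44.0229125
  hemisphere W, so the sign is −
Point 2:
  Lat: split at 2 digits → 00° and 37.3809′; 0 + 37.3809/60 = 0.6230150
  N → positive
  λ: degrees = first 3 digits = 115, minutes = 29.8384; 115 + 29.8384/60 = 115.4973067
  E → positive
Point 3:
  φ: degrees = first 2 digits = 23, minutes = 52.1575; 23 + 52.1575/60 = 23.8692917
  hemisphere S, so the sign is −
  Lon: split at 3 digits → 033° and 30.4443′; 33 + 30.4443/60 = 33.5074050
  W ⇒ negate
Point 4:
  Latitude: degrees = first 2 digits = 79, minutes = 42.209; 79 + 42.209/60 = 79.7034833
  S ⇒ negate
  Lon: split at 3 digits → 113° and 56.3377′; 113 + 56.3377/60 = 113.9389617
  E ⇒ keep positive

1. 77.441084, -44.022913
2. 0.623015, 115.497307
3. -23.869292, -33.507405
4. -79.703483, 113.938962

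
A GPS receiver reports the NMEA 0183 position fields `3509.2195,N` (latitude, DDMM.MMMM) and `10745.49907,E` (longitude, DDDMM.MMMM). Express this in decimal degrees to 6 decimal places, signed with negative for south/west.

φ: degrees = first 2 digits = 35, minutes = 9.2195; 35 + 9.2195/60 = 35.1536583
N ⇒ keep positive
Longitude: degrees = first 3 digits = 107, minutes = 45.49907; 107 + 45.49907/60 = 107.7583178
E → positive

35.153658, 107.758318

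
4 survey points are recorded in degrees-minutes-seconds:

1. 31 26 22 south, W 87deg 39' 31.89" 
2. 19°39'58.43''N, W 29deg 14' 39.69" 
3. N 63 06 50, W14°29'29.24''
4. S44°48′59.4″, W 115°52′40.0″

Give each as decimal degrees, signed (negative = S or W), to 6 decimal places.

1. -31.439444, -87.658858
2. 19.666231, -29.244358
3. 63.113889, -14.491456
4. -44.816500, -115.877778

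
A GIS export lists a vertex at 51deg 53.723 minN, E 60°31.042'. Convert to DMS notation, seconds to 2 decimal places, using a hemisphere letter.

Lat: 53.72300′ → 53′ and 0.72300 × 60 = 43.3800″
Lon: fractional minutes 0.04200 × 60 = 2.5200″

51°53′43.38″ N, 60°31′2.52″ E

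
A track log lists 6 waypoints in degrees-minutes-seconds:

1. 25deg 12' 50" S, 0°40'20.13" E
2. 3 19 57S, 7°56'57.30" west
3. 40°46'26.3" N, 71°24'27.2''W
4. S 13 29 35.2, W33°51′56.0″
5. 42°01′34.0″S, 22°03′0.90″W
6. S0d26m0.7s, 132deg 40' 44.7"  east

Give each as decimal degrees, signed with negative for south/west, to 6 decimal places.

Point 1:
  φ: 25 + 12/60 + 50/3600 = 25.2138889
  hemisphere S, so the sign is −
  Longitude: 40′ + 20.13″ = 40.33550′; 0 + 40.33550/60 = 0.6722583
  E → positive
Point 2:
  φ: 19′ + 57″ = 19.95000′; 3 + 19.95000/60 = 3.3325000
  S → negative
  Lon: 56′ + 57.3″ = 56.95500′; 7 + 56.95500/60 = 7.9492500
  hemisphere W, so the sign is −
Point 3:
  φ: 46′ + 26.3″ = 46.43833′; 40 + 46.43833/60 = 40.7739722
  N ⇒ keep positive
  Lon: 71 + 24/60 + 27.2/3600 = 71.4075556
  W → negative
Point 4:
  Latitude: 13 + 29/60 + 35.2/3600 = 13.4931111
  S ⇒ negate
  Lon: 51′ + 56″ = 51.93333′; 33 + 51.93333/60 = 33.8655556
  W ⇒ negate
Point 5:
  Latitude: 1′ + 34″ = 1.56667′; 42 + 1.56667/60 = 42.0261111
  hemisphere S, so the sign is −
  Lon: 22° + 3/60 + 0.9/3600 = 22 + 0.050000 + 0.000250 = 22.0502500
  W ⇒ negate
Point 6:
  Lat: 26′ + 0.7″ = 26.01167′; 0 + 26.01167/60 = 0.4335278
  S → negative
  Longitude: 132° + 40/60 + 44.7/3600 = 132 + 0.666667 + 0.012417 = 132.6790833
  E → positive

1. -25.213889, 0.672258
2. -3.332500, -7.949250
3. 40.773972, -71.407556
4. -13.493111, -33.865556
5. -42.026111, -22.050250
6. -0.433528, 132.679083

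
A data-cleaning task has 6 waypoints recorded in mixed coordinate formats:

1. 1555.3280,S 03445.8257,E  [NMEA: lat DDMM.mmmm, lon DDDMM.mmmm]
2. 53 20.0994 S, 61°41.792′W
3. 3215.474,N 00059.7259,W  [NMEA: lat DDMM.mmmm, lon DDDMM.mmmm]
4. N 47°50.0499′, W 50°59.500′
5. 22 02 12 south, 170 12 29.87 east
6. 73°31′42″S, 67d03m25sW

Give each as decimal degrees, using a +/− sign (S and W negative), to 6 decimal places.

1. -15.922133, 34.763762
2. -53.334990, -61.696533
3. 32.257900, -0.995432
4. 47.834165, -50.991667
5. -22.036667, 170.208297
6. -73.528333, -67.056944

Point 1:
  φ: split at 2 digits → 15° and 55.328′; 15 + 55.328/60 = 15.9221333
  hemisphere S, so the sign is −
  Lon: split at 3 digits → 034° and 45.8257′; 34 + 45.8257/60 = 34.7637617
  E → positive
Point 2:
  φ: 20.0994′ = 0.334990°; total 53.3349900
  hemisphere S, so the sign is −
  Longitude: 61 + 41.792/60 = 61.6965333
  hemisphere W, so the sign is −
Point 3:
  Lat: degrees = first 2 digits = 32, minutes = 15.474; 32 + 15.474/60 = 32.2579000
  N → positive
  λ: degrees = first 3 digits = 0, minutes = 59.7259; 0 + 59.7259/60 = 0.9954317
  W → negative
Point 4:
  Latitude: 47 + 50.0499/60 = 47.8341650
  N ⇒ keep positive
  λ: 59.5′ = 0.991667°; total 50.9916667
  W → negative
Point 5:
  Latitude: 22 + 2/60 + 12/3600 = 22.0366667
  S ⇒ negate
  λ: 170 + 12/60 + 29.87/3600 = 170.2082972
  E ⇒ keep positive
Point 6:
  Lat: 73° + 31/60 + 42/3600 = 73 + 0.516667 + 0.011667 = 73.5283333
  S ⇒ negate
  Longitude: 3′ + 25″ = 3.41667′; 67 + 3.41667/60 = 67.0569444
  W → negative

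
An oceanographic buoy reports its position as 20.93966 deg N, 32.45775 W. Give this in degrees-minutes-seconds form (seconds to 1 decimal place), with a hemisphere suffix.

20°56′22.8″ N, 32°27′27.9″ W

φ: 0.939660° → 56.37960′; 0.37960 × 60 = 22.776″
Longitude: 0.457750° → 27.46500′; 0.46500 × 60 = 27.900″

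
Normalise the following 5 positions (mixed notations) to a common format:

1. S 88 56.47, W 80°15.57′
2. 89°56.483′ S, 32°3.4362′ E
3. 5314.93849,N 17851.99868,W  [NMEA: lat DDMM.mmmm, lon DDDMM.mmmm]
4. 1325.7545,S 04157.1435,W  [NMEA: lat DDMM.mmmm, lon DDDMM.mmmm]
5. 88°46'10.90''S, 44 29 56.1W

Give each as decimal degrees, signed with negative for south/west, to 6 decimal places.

1. -88.941167, -80.259500
2. -89.941383, 32.057270
3. 53.248975, -178.866645
4. -13.429242, -41.952392
5. -88.769694, -44.498917

Point 1:
  Lat: 88 + 56.47/60 = 88.9411667
  hemisphere S, so the sign is −
  Longitude: 15.57′ = 0.259500°; total 80.2595000
  hemisphere W, so the sign is −
Point 2:
  Lat: 56.483′ = 0.941383°; total 89.9413833
  S → negative
  Longitude: 3.4362′ = 0.057270°; total 32.0572700
  E → positive
Point 3:
  φ: degrees = first 2 digits = 53, minutes = 14.93849; 53 + 14.93849/60 = 53.2489748
  N → positive
  Lon: degrees = first 3 digits = 178, minutes = 51.99868; 178 + 51.99868/60 = 178.8666447
  W → negative
Point 4:
  Latitude: split at 2 digits → 13° and 25.7545′; 13 + 25.7545/60 = 13.4292417
  S ⇒ negate
  λ: split at 3 digits → 041° and 57.1435′; 41 + 57.1435/60 = 41.9523917
  W → negative
Point 5:
  Latitude: 46′ + 10.9″ = 46.18167′; 88 + 46.18167/60 = 88.7696944
  S → negative
  Lon: 44 + 29/60 + 56.1/3600 = 44.4989167
  W ⇒ negate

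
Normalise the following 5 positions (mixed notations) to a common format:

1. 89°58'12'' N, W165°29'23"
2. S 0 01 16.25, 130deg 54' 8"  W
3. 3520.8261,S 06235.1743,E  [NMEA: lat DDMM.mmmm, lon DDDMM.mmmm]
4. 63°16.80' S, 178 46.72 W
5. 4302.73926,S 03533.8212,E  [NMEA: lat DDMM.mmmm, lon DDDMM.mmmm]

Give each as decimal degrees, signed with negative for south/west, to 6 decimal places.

Point 1:
  Latitude: 89° + 58/60 + 12/3600 = 89 + 0.966667 + 0.003333 = 89.9700000
  N → positive
  Longitude: 165° + 29/60 + 23/3600 = 165 + 0.483333 + 0.006389 = 165.4897222
  hemisphere W, so the sign is −
Point 2:
  Lat: 0 + 1/60 + 16.25/3600 = 0.0211806
  S → negative
  Longitude: 130 + 54/60 + 8/3600 = 130.9022222
  W ⇒ negate
Point 3:
  Latitude: degrees = first 2 digits = 35, minutes = 20.8261; 35 + 20.8261/60 = 35.3471017
  hemisphere S, so the sign is −
  Longitude: degrees = first 3 digits = 62, minutes = 35.1743; 62 + 35.1743/60 = 62.5862383
  E → positive
Point 4:
  Lat: 63 + 16.8/60 = 63.2800000
  S → negative
  Lon: 178 + 46.72/60 = 178.7786667
  hemisphere W, so the sign is −
Point 5:
  φ: degrees = first 2 digits = 43, minutes = 2.73926; 43 + 2.73926/60 = 43.0456543
  hemisphere S, so the sign is −
  Lon: degrees = first 3 digits = 35, minutes = 33.8212; 35 + 33.8212/60 = 35.5636867
  E ⇒ keep positive

1. 89.970000, -165.489722
2. -0.021181, -130.902222
3. -35.347102, 62.586238
4. -63.280000, -178.778667
5. -43.045654, 35.563687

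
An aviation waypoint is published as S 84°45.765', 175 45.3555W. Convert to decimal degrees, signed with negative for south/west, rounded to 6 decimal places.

-84.762750, -175.755925

Latitude: 45.765′ = 0.762750°; total 84.7627500
S ⇒ negate
Longitude: 175 + 45.3555/60 = 175.7559250
W ⇒ negate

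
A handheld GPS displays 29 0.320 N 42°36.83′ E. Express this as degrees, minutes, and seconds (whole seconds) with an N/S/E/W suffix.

29°00′19″ N, 42°36′50″ E

Lat: fractional minutes 0.32000 × 60 = 19.20″
λ: fractional minutes 0.83000 × 60 = 49.80″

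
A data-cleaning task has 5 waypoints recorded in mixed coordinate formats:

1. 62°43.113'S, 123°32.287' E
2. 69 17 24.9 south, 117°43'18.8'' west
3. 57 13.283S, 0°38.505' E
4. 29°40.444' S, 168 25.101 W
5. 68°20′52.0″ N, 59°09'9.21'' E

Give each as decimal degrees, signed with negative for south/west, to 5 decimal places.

Point 1:
  φ: 43.113′ = 0.718550°; total 62.718550
  hemisphere S, so the sign is −
  λ: 32.287′ = 0.538117°; total 123.538117
  E → positive
Point 2:
  φ: 17′ + 24.9″ = 17.41500′; 69 + 17.41500/60 = 69.290250
  S ⇒ negate
  λ: 43′ + 18.8″ = 43.31333′; 117 + 43.31333/60 = 117.721889
  hemisphere W, so the sign is −
Point 3:
  Lat: 57 + 13.283/60 = 57.221383
  S → negative
  Longitude: 38.505′ = 0.641750°; total 0.641750
  E ⇒ keep positive
Point 4:
  Lat: 40.444′ = 0.674067°; total 29.674067
  S → negative
  λ: 25.101′ = 0.418350°; total 168.418350
  hemisphere W, so the sign is −
Point 5:
  φ: 68 + 20/60 + 52/3600 = 68.347778
  N → positive
  Longitude: 59° + 9/60 + 9.21/3600 = 59 + 0.150000 + 0.002558 = 59.152558
  E ⇒ keep positive

1. -62.71855, 123.53812
2. -69.29025, -117.72189
3. -57.22138, 0.64175
4. -29.67407, -168.41835
5. 68.34778, 59.15256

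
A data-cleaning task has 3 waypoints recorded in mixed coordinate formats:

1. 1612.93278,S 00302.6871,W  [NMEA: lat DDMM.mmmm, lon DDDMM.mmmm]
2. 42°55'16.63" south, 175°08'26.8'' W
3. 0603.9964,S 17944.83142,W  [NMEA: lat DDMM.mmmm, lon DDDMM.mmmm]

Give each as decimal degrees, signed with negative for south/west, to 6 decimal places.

Point 1:
  Latitude: degrees = first 2 digits = 16, minutes = 12.93278; 16 + 12.93278/60 = 16.2155463
  S ⇒ negate
  λ: split at 3 digits → 003° and 2.6871′; 3 + 2.6871/60 = 3.0447850
  W → negative
Point 2:
  Latitude: 42 + 55/60 + 16.63/3600 = 42.9212861
  S ⇒ negate
  Lon: 175 + 8/60 + 26.8/3600 = 175.1407778
  W ⇒ negate
Point 3:
  φ: split at 2 digits → 06° and 3.9964′; 6 + 3.9964/60 = 6.0666067
  S ⇒ negate
  Lon: split at 3 digits → 179° and 44.83142′; 179 + 44.83142/60 = 179.7471903
  hemisphere W, so the sign is −

1. -16.215546, -3.044785
2. -42.921286, -175.140778
3. -6.066607, -179.747190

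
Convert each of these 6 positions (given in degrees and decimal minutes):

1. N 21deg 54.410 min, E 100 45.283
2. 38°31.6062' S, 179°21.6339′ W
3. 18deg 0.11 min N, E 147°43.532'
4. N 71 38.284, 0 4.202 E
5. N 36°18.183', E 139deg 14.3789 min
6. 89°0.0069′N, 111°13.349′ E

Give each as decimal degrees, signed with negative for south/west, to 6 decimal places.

1. 21.906833, 100.754717
2. -38.526770, -179.360565
3. 18.001833, 147.725533
4. 71.638067, 0.070033
5. 36.303050, 139.239648
6. 89.000115, 111.222483

Point 1:
  φ: 54.41′ = 0.906833°; total 21.9068333
  N → positive
  λ: 100 + 45.283/60 = 100.7547167
  E ⇒ keep positive
Point 2:
  φ: 38 + 31.6062/60 = 38.5267700
  S ⇒ negate
  Longitude: 21.6339′ = 0.360565°; total 179.3605650
  hemisphere W, so the sign is −
Point 3:
  Latitude: 0.11′ = 0.001833°; total 18.0018333
  N ⇒ keep positive
  λ: 147 + 43.532/60 = 147.7255333
  E → positive
Point 4:
  Latitude: 38.284′ = 0.638067°; total 71.6380667
  N ⇒ keep positive
  λ: 4.202′ = 0.070033°; total 0.0700333
  E → positive
Point 5:
  φ: 18.183′ = 0.303050°; total 36.3030500
  N → positive
  Longitude: 14.3789′ = 0.239648°; total 139.2396483
  E ⇒ keep positive
Point 6:
  Latitude: 0.0069′ = 0.000115°; total 89.0001150
  N → positive
  λ: 13.349′ = 0.222483°; total 111.2224833
  E → positive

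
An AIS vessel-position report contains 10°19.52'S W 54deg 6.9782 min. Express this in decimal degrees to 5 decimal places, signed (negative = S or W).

-10.32533, -54.11630

Latitude: 19.52′ = 0.325333°; total 10.325333
S → negative
Longitude: 54 + 6.9782/60 = 54.116303
W → negative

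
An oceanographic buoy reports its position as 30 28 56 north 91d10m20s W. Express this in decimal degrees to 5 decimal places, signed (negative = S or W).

30.48222, -91.17222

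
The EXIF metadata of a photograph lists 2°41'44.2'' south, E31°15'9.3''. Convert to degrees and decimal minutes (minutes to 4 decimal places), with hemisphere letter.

φ: seconds/60 = 0.73667; minutes = 41 + 0.73667 = 41.736667
λ: seconds/60 = 0.15500; minutes = 15 + 0.15500 = 15.155000

2° 41.7367′ S, 31° 15.1550′ E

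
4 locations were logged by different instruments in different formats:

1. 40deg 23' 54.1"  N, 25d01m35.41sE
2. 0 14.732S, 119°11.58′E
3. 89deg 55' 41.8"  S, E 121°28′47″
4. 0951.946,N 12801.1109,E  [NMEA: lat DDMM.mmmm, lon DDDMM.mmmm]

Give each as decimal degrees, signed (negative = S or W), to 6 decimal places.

Point 1:
  Lat: 23′ + 54.1″ = 23.90167′; 40 + 23.90167/60 = 40.3983611
  N → positive
  Longitude: 1′ + 35.41″ = 1.59017′; 25 + 1.59017/60 = 25.0265028
  E → positive
Point 2:
  φ: 14.732′ = 0.245533°; total 0.2455333
  S → negative
  Longitude: 11.58′ = 0.193000°; total 119.1930000
  E → positive
Point 3:
  Lat: 89° + 55/60 + 41.8/3600 = 89 + 0.916667 + 0.011611 = 89.9282778
  S ⇒ negate
  Lon: 121 + 28/60 + 47/3600 = 121.4797222
  E ⇒ keep positive
Point 4:
  Lat: degrees = first 2 digits = 9, minutes = 51.946; 9 + 51.946/60 = 9.8657667
  N ⇒ keep positive
  λ: degrees = first 3 digits = 128, minutes = 1.1109; 128 + 1.1109/60 = 128.0185150
  E → positive

1. 40.398361, 25.026503
2. -0.245533, 119.193000
3. -89.928278, 121.479722
4. 9.865767, 128.018515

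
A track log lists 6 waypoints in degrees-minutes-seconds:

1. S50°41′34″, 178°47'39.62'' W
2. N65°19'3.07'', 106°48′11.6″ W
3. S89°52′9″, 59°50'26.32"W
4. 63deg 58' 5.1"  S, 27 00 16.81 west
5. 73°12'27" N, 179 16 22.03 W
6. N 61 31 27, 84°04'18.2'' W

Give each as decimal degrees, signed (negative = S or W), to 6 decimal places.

Point 1:
  φ: 41′ + 34″ = 41.56667′; 50 + 41.56667/60 = 50.6927778
  S → negative
  Longitude: 178 + 47/60 + 39.62/3600 = 178.7943389
  W ⇒ negate
Point 2:
  φ: 65 + 19/60 + 3.07/3600 = 65.3175194
  N ⇒ keep positive
  Lon: 106° + 48/60 + 11.6/3600 = 106 + 0.800000 + 0.003222 = 106.8032222
  W ⇒ negate
Point 3:
  φ: 52′ + 9″ = 52.15000′; 89 + 52.15000/60 = 89.8691667
  S → negative
  Lon: 50′ + 26.32″ = 50.43867′; 59 + 50.43867/60 = 59.8406444
  W → negative
Point 4:
  Lat: 63 + 58/60 + 5.1/3600 = 63.9680833
  S ⇒ negate
  λ: 27° + 0/60 + 16.81/3600 = 27 + 0.000000 + 0.004669 = 27.0046694
  W → negative
Point 5:
  Lat: 73 + 12/60 + 27/3600 = 73.2075000
  N → positive
  Lon: 179° + 16/60 + 22.03/3600 = 179 + 0.266667 + 0.006119 = 179.2727861
  W ⇒ negate
Point 6:
  φ: 31′ + 27″ = 31.45000′; 61 + 31.45000/60 = 61.5241667
  N ⇒ keep positive
  Longitude: 4′ + 18.2″ = 4.30333′; 84 + 4.30333/60 = 84.0717222
  W → negative

1. -50.692778, -178.794339
2. 65.317519, -106.803222
3. -89.869167, -59.840644
4. -63.968083, -27.004669
5. 73.207500, -179.272786
6. 61.524167, -84.071722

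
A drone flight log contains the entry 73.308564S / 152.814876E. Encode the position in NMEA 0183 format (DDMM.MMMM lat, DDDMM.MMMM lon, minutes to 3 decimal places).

7318.514,S / 15248.893,E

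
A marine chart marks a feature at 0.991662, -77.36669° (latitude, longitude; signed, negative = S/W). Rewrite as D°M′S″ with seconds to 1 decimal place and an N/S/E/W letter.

0°59′30.0″ N, 77°22′0.1″ W

Lat: 0.991662 × 60 = 59.49972′ → 59′, remainder × 60 = 29.983″
Longitude is negative → W; |value| = 77.366690
Longitude: whole degrees 77; 22.00140′ → 22′ and 0.084″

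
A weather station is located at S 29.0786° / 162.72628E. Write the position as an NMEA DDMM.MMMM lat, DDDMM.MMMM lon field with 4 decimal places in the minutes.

2904.7160,S / 16243.5768,E

Latitude: fractional part 0.078600 → 4.716000 minutes
λ: minutes = (162.726280 − 162) × 60 = 43.576800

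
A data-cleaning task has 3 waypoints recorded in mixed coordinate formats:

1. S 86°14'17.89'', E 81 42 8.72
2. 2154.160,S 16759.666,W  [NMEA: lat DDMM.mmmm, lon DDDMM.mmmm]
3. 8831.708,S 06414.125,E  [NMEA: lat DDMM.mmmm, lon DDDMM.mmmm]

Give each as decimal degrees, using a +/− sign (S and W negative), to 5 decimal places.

1. -86.23830, 81.70242
2. -21.90267, -167.99443
3. -88.52847, 64.23542

Point 1:
  Latitude: 14′ + 17.89″ = 14.29817′; 86 + 14.29817/60 = 86.238303
  S ⇒ negate
  λ: 81 + 42/60 + 8.72/3600 = 81.702422
  E ⇒ keep positive
Point 2:
  Latitude: split at 2 digits → 21° and 54.16′; 21 + 54.16/60 = 21.902667
  S ⇒ negate
  λ: degrees = first 3 digits = 167, minutes = 59.666; 167 + 59.666/60 = 167.994433
  W → negative
Point 3:
  Lat: split at 2 digits → 88° and 31.708′; 88 + 31.708/60 = 88.528467
  hemisphere S, so the sign is −
  λ: degrees = first 3 digits = 64, minutes = 14.125; 64 + 14.125/60 = 64.235417
  E ⇒ keep positive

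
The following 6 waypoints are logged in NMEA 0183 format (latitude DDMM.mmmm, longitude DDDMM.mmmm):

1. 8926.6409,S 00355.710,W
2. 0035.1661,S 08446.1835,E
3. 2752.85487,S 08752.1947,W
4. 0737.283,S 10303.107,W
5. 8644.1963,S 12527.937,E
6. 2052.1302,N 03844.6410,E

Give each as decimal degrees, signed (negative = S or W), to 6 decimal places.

Point 1:
  Lat: split at 2 digits → 89° and 26.6409′; 89 + 26.6409/60 = 89.4440150
  S ⇒ negate
  λ: split at 3 digits → 003° and 55.71′; 3 + 55.71/60 = 3.9285000
  hemisphere W, so the sign is −
Point 2:
  Lat: split at 2 digits → 00° and 35.1661′; 0 + 35.1661/60 = 0.5861017
  hemisphere S, so the sign is −
  Lon: degrees = first 3 digits = 84, minutes = 46.1835; 84 + 46.1835/60 = 84.7697250
  E ⇒ keep positive
Point 3:
  Lat: split at 2 digits → 27° and 52.85487′; 27 + 52.85487/60 = 27.8809145
  S → negative
  Lon: degrees = first 3 digits = 87, minutes = 52.1947; 87 + 52.1947/60 = 87.8699117
  W → negative
Point 4:
  φ: split at 2 digits → 07° and 37.283′; 7 + 37.283/60 = 7.6213833
  S ⇒ negate
  Longitude: split at 3 digits → 103° and 3.107′; 103 + 3.107/60 = 103.0517833
  hemisphere W, so the sign is −
Point 5:
  Lat: degrees = first 2 digits = 86, minutes = 44.1963; 86 + 44.1963/60 = 86.7366050
  S ⇒ negate
  Longitude: split at 3 digits → 125° and 27.937′; 125 + 27.937/60 = 125.4656167
  E → positive
Point 6:
  Latitude: split at 2 digits → 20° and 52.1302′; 20 + 52.1302/60 = 20.8688367
  N ⇒ keep positive
  Lon: split at 3 digits → 038° and 44.641′; 38 + 44.641/60 = 38.7440167
  E → positive

1. -89.444015, -3.928500
2. -0.586102, 84.769725
3. -27.880915, -87.869912
4. -7.621383, -103.051783
5. -86.736605, 125.465617
6. 20.868837, 38.744017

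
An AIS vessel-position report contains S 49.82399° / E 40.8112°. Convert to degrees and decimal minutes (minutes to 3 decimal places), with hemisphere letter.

Latitude: fractional part 0.823990 → 49.43940 minutes
λ: minutes = (40.811200 − 40) × 60 = 48.67200

49° 49.439′ S, 40° 48.672′ E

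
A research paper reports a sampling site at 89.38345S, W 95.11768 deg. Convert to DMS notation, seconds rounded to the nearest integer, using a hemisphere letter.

89°23′0″ S, 95°07′4″ W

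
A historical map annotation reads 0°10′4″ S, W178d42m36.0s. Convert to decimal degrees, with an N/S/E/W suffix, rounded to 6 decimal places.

0.167778° S, 178.710000° W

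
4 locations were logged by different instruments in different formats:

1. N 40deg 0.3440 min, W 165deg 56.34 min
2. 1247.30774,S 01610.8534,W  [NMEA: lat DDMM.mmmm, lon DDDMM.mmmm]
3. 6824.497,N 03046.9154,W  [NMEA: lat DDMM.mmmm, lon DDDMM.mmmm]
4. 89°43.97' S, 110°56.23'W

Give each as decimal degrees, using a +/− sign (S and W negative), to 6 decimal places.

1. 40.005733, -165.939000
2. -12.788462, -16.180890
3. 68.408283, -30.781923
4. -89.732833, -110.937167

Point 1:
  Latitude: 40 + 0.344/60 = 40.0057333
  N → positive
  Lon: 165 + 56.34/60 = 165.9390000
  W ⇒ negate
Point 2:
  Lat: split at 2 digits → 12° and 47.30774′; 12 + 47.30774/60 = 12.7884623
  hemisphere S, so the sign is −
  Lon: degrees = first 3 digits = 16, minutes = 10.8534; 16 + 10.8534/60 = 16.1808900
  W ⇒ negate
Point 3:
  Latitude: degrees = first 2 digits = 68, minutes = 24.497; 68 + 24.497/60 = 68.4082833
  N → positive
  λ: degrees = first 3 digits = 30, minutes = 46.9154; 30 + 46.9154/60 = 30.7819233
  W ⇒ negate
Point 4:
  φ: 43.97′ = 0.732833°; total 89.7328333
  S → negative
  λ: 56.23′ = 0.937167°; total 110.9371667
  W → negative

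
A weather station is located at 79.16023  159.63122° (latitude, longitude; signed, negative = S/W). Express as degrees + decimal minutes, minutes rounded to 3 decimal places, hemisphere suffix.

79° 9.614′ N, 159° 37.873′ E

Latitude: minutes = (79.160230 − 79) × 60 = 9.61380
Longitude: 159° + 0.631220 × 60 = 159° 37.87320′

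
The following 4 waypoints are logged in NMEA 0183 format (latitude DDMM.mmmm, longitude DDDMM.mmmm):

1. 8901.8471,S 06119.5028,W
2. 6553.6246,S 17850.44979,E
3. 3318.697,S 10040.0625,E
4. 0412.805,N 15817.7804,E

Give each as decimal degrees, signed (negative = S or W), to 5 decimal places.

Point 1:
  φ: split at 2 digits → 89° and 1.8471′; 89 + 1.8471/60 = 89.030785
  S → negative
  Lon: split at 3 digits → 061° and 19.5028′; 61 + 19.5028/60 = 61.325047
  hemisphere W, so the sign is −
Point 2:
  φ: degrees = first 2 digits = 65, minutes = 53.6246; 65 + 53.6246/60 = 65.893743
  S → negative
  Longitude: split at 3 digits → 178° and 50.44979′; 178 + 50.44979/60 = 178.840830
  E → positive
Point 3:
  φ: degrees = first 2 digits = 33, minutes = 18.697; 33 + 18.697/60 = 33.311617
  hemisphere S, so the sign is −
  λ: split at 3 digits → 100° and 40.0625′; 100 + 40.0625/60 = 100.667708
  E → positive
Point 4:
  Lat: degrees = first 2 digits = 4, minutes = 12.805; 4 + 12.805/60 = 4.213417
  N ⇒ keep positive
  Longitude: degrees = first 3 digits = 158, minutes = 17.7804; 158 + 17.7804/60 = 158.296340
  E ⇒ keep positive

1. -89.03079, -61.32505
2. -65.89374, 178.84083
3. -33.31162, 100.66771
4. 4.21342, 158.29634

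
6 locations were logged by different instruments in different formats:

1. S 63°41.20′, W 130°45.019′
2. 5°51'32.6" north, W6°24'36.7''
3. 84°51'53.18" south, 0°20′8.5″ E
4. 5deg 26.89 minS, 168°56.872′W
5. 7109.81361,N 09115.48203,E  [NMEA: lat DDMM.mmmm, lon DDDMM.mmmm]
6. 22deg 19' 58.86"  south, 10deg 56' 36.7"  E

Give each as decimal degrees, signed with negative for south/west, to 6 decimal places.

1. -63.686667, -130.750317
2. 5.859056, -6.410194
3. -84.864772, 0.335694
4. -5.448167, -168.947867
5. 71.163560, 91.258034
6. -22.333017, 10.943528

Point 1:
  Lat: 41.2′ = 0.686667°; total 63.6866667
  S ⇒ negate
  λ: 130 + 45.019/60 = 130.7503167
  hemisphere W, so the sign is −
Point 2:
  Latitude: 5° + 51/60 + 32.6/3600 = 5 + 0.850000 + 0.009056 = 5.8590556
  N → positive
  λ: 6 + 24/60 + 36.7/3600 = 6.4101944
  W → negative
Point 3:
  Latitude: 84° + 51/60 + 53.18/3600 = 84 + 0.850000 + 0.014772 = 84.8647722
  hemisphere S, so the sign is −
  Longitude: 0 + 20/60 + 8.5/3600 = 0.3356944
  E ⇒ keep positive
Point 4:
  φ: 26.89′ = 0.448167°; total 5.4481667
  hemisphere S, so the sign is −
  λ: 56.872′ = 0.947867°; total 168.9478667
  W ⇒ negate
Point 5:
  Lat: degrees = first 2 digits = 71, minutes = 9.81361; 71 + 9.81361/60 = 71.1635602
  N → positive
  λ: degrees = first 3 digits = 91, minutes = 15.48203; 91 + 15.48203/60 = 91.2580338
  E ⇒ keep positive
Point 6:
  Latitude: 19′ + 58.86″ = 19.98100′; 22 + 19.98100/60 = 22.3330167
  S → negative
  Longitude: 56′ + 36.7″ = 56.61167′; 10 + 56.61167/60 = 10.9435278
  E → positive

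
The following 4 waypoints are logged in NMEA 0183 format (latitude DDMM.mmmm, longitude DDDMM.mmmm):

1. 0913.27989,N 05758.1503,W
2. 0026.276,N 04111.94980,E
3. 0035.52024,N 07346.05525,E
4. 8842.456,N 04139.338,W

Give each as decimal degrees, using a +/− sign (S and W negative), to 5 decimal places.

Point 1:
  φ: degrees = first 2 digits = 9, minutes = 13.27989; 9 + 13.27989/60 = 9.221332
  N → positive
  Lon: degrees = first 3 digits = 57, minutes = 58.1503; 57 + 58.1503/60 = 57.969172
  W ⇒ negate
Point 2:
  Lat: degrees = first 2 digits = 0, minutes = 26.276; 0 + 26.276/60 = 0.437933
  N ⇒ keep positive
  Lon: degrees = first 3 digits = 41, minutes = 11.9498; 41 + 11.9498/60 = 41.199163
  E → positive
Point 3:
  φ: degrees = first 2 digits = 0, minutes = 35.52024; 0 + 35.52024/60 = 0.592004
  N → positive
  Longitude: split at 3 digits → 073° and 46.05525′; 73 + 46.05525/60 = 73.767588
  E ⇒ keep positive
Point 4:
  φ: degrees = first 2 digits = 88, minutes = 42.456; 88 + 42.456/60 = 88.707600
  N ⇒ keep positive
  Longitude: degrees = first 3 digits = 41, minutes = 39.338; 41 + 39.338/60 = 41.655633
  W ⇒ negate

1. 9.22133, -57.96917
2. 0.43793, 41.19916
3. 0.59200, 73.76759
4. 88.70760, -41.65563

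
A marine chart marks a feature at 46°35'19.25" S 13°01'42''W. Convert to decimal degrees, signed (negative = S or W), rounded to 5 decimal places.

-46.58868, -13.02833

φ: 46° + 35/60 + 19.25/3600 = 46 + 0.583333 + 0.005347 = 46.588681
S → negative
Longitude: 1′ + 42″ = 1.70000′; 13 + 1.70000/60 = 13.028333
W ⇒ negate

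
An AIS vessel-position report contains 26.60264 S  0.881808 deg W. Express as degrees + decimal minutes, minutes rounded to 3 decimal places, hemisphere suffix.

26° 36.158′ S, 0° 52.908′ W

Lat: 26° + 0.602640 × 60 = 26° 36.15840′
Longitude: fractional part 0.881808 → 52.90848 minutes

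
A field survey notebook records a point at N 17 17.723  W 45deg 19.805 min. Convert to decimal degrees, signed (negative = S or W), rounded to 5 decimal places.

Latitude: 17.723′ = 0.295383°; total 17.295383
N → positive
λ: 45 + 19.805/60 = 45.330083
W → negative

17.29538, -45.33008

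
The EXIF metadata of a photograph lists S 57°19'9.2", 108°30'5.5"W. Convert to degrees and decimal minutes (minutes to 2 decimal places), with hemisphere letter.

Lat: seconds/60 = 0.15333; minutes = 19 + 0.15333 = 19.1533
λ: seconds/60 = 0.09167; minutes = 30 + 0.09167 = 30.0917

57° 19.15′ S, 108° 30.09′ W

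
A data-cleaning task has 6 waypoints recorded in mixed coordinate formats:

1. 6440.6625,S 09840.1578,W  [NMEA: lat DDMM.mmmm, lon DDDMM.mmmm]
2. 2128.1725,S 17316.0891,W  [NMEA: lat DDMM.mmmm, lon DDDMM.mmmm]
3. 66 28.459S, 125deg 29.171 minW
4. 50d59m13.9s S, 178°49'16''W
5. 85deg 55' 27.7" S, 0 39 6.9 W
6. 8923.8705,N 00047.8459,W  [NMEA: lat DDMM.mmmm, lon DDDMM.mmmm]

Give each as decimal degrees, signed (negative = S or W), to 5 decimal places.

1. -64.67771, -98.66930
2. -21.46954, -173.26815
3. -66.47432, -125.48618
4. -50.98719, -178.82111
5. -85.92436, -0.65192
6. 89.39784, -0.79743

Point 1:
  Lat: degrees = first 2 digits = 64, minutes = 40.6625; 64 + 40.6625/60 = 64.677708
  S ⇒ negate
  Longitude: degrees = first 3 digits = 98, minutes = 40.1578; 98 + 40.1578/60 = 98.669297
  hemisphere W, so the sign is −
Point 2:
  φ: degrees = first 2 digits = 21, minutes = 28.1725; 21 + 28.1725/60 = 21.469542
  S → negative
  λ: split at 3 digits → 173° and 16.0891′; 173 + 16.0891/60 = 173.268152
  W → negative
Point 3:
  Lat: 28.459′ = 0.474317°; total 66.474317
  S ⇒ negate
  λ: 125 + 29.171/60 = 125.486183
  W ⇒ negate
Point 4:
  Lat: 50° + 59/60 + 13.9/3600 = 50 + 0.983333 + 0.003861 = 50.987194
  S ⇒ negate
  Longitude: 178° + 49/60 + 16/3600 = 178 + 0.816667 + 0.004444 = 178.821111
  hemisphere W, so the sign is −
Point 5:
  Latitude: 55′ + 27.7″ = 55.46167′; 85 + 55.46167/60 = 85.924361
  hemisphere S, so the sign is −
  Longitude: 0 + 39/60 + 6.9/3600 = 0.651917
  hemisphere W, so the sign is −
Point 6:
  Latitude: degrees = first 2 digits = 89, minutes = 23.8705; 89 + 23.8705/60 = 89.397842
  N ⇒ keep positive
  Longitude: split at 3 digits → 000° and 47.8459′; 0 + 47.8459/60 = 0.797432
  W → negative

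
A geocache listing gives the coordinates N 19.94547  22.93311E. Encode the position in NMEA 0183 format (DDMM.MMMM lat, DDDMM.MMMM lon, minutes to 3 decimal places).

1956.728,N / 02255.987,E

Lat: minutes = (19.945470 − 19) × 60 = 56.72820
Lon: minutes = (22.933110 − 22) × 60 = 55.98660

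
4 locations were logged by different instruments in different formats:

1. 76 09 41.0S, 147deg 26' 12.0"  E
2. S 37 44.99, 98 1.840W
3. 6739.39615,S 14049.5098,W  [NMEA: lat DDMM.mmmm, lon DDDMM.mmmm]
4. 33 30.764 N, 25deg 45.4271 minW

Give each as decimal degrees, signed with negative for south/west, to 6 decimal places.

Point 1:
  Lat: 9′ + 41″ = 9.68333′; 76 + 9.68333/60 = 76.1613889
  hemisphere S, so the sign is −
  λ: 147 + 26/60 + 12/3600 = 147.4366667
  E → positive
Point 2:
  Latitude: 37 + 44.99/60 = 37.7498333
  S → negative
  Lon: 98 + 1.84/60 = 98.0306667
  hemisphere W, so the sign is −
Point 3:
  Latitude: degrees = first 2 digits = 67, minutes = 39.39615; 67 + 39.39615/60 = 67.6566025
  hemisphere S, so the sign is −
  λ: split at 3 digits → 140° and 49.5098′; 140 + 49.5098/60 = 140.8251633
  W ⇒ negate
Point 4:
  Latitude: 33 + 30.764/60 = 33.5127333
  N → positive
  Longitude: 25 + 45.4271/60 = 25.7571183
  W ⇒ negate

1. -76.161389, 147.436667
2. -37.749833, -98.030667
3. -67.656603, -140.825163
4. 33.512733, -25.757118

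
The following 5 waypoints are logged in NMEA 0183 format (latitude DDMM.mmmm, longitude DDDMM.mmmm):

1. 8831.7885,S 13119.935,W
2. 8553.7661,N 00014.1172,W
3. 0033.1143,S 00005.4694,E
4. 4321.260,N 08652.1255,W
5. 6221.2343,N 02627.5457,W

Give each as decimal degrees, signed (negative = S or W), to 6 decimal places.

1. -88.529808, -131.332250
2. 85.896102, -0.235287
3. -0.551905, 0.091157
4. 43.354333, -86.868758
5. 62.353905, -26.459095

Point 1:
  φ: degrees = first 2 digits = 88, minutes = 31.7885; 88 + 31.7885/60 = 88.5298083
  S → negative
  Lon: degrees = first 3 digits = 131, minutes = 19.935; 131 + 19.935/60 = 131.3322500
  W ⇒ negate
Point 2:
  Lat: split at 2 digits → 85° and 53.7661′; 85 + 53.7661/60 = 85.8961017
  N ⇒ keep positive
  Longitude: split at 3 digits → 000° and 14.1172′; 0 + 14.1172/60 = 0.2352867
  W → negative
Point 3:
  Lat: split at 2 digits → 00° and 33.1143′; 0 + 33.1143/60 = 0.5519050
  S ⇒ negate
  Lon: split at 3 digits → 000° and 5.4694′; 0 + 5.4694/60 = 0.0911567
  E ⇒ keep positive
Point 4:
  Lat: split at 2 digits → 43° and 21.26′; 43 + 21.26/60 = 43.3543333
  N → positive
  λ: degrees = first 3 digits = 86, minutes = 52.1255; 86 + 52.1255/60 = 86.8687583
  W → negative
Point 5:
  Lat: split at 2 digits → 62° and 21.2343′; 62 + 21.2343/60 = 62.3539050
  N → positive
  Lon: split at 3 digits → 026° and 27.5457′; 26 + 27.5457/60 = 26.4590950
  hemisphere W, so the sign is −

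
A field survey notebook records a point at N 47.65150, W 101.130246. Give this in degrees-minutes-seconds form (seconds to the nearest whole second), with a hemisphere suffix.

47°39′5″ N, 101°07′49″ W

φ: whole degrees 47; 39.09000′ → 39′ and 5.40″
Longitude: whole degrees 101; 7.81476′ → 7′ and 48.89″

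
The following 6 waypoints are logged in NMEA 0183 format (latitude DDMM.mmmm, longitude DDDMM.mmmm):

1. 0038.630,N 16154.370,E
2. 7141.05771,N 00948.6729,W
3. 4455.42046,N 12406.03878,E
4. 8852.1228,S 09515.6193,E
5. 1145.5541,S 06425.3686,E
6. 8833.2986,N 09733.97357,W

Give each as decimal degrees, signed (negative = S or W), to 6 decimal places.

1. 0.643833, 161.906167
2. 71.684295, -9.811215
3. 44.923674, 124.100646
4. -88.868713, 95.260322
5. -11.759235, 64.422810
6. 88.554977, -97.566226

Point 1:
  Lat: degrees = first 2 digits = 0, minutes = 38.63; 0 + 38.63/60 = 0.6438333
  N ⇒ keep positive
  Lon: split at 3 digits → 161° and 54.37′; 161 + 54.37/60 = 161.9061667
  E → positive
Point 2:
  Lat: split at 2 digits → 71° and 41.05771′; 71 + 41.05771/60 = 71.6842952
  N ⇒ keep positive
  Lon: split at 3 digits → 009° and 48.6729′; 9 + 48.6729/60 = 9.8112150
  hemisphere W, so the sign is −
Point 3:
  Lat: split at 2 digits → 44° and 55.42046′; 44 + 55.42046/60 = 44.9236743
  N → positive
  Longitude: degrees = first 3 digits = 124, minutes = 6.03878; 124 + 6.03878/60 = 124.1006463
  E → positive
Point 4:
  Lat: degrees = first 2 digits = 88, minutes = 52.1228; 88 + 52.1228/60 = 88.8687133
  hemisphere S, so the sign is −
  Longitude: split at 3 digits → 095° and 15.6193′; 95 + 15.6193/60 = 95.2603217
  E ⇒ keep positive
Point 5:
  Lat: split at 2 digits → 11° and 45.5541′; 11 + 45.5541/60 = 11.7592350
  hemisphere S, so the sign is −
  λ: split at 3 digits → 064° and 25.3686′; 64 + 25.3686/60 = 64.4228100
  E → positive
Point 6:
  Lat: split at 2 digits → 88° and 33.2986′; 88 + 33.2986/60 = 88.5549767
  N ⇒ keep positive
  λ: degrees = first 3 digits = 97, minutes = 33.97357; 97 + 33.97357/60 = 97.5662262
  hemisphere W, so the sign is −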